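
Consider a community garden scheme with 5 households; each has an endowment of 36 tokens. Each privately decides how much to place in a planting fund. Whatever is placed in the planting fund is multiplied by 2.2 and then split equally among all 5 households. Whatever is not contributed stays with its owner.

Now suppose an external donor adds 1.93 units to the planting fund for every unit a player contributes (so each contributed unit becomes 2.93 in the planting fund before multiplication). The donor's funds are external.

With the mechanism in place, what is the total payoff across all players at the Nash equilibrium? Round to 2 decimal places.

1160.28 tokens

Under the mechanism each unit contributed yields 2.2 × 2.93 / 5 = 1.2892 back to its contributor per unit of net cost, which exceeds 1, making full contribution the dominant choice for everyone.
So the Nash equilibrium is full contribution by all 5; the group earns 2.2 × 2.93 × 180 = 1160.28.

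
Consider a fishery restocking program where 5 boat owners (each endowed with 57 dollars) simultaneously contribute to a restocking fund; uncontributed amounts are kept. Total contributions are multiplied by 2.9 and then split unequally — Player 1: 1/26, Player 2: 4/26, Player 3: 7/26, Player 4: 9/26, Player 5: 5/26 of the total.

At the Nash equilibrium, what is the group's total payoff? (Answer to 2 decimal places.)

393.30 dollars

A player with share s gets back 2.9·s per unit contributed, so full contribution is dominant for anyone with s > 1/2.9 = 0.3448 and zero contribution is dominant for anyone below.
The only share above 0.3448 is Player 4's 9/26, contributing 57; the remaining 4 contribute 0. Total contributed: 57.
The restocking fund pays out 2.9 × 57 = 165.30 in total (split across the unequal shares, but the aggregate is all that matters for the group sum).
The 4 free-riders keep 57 each, adding 228. Group total = 228 + 165.30 = 393.30.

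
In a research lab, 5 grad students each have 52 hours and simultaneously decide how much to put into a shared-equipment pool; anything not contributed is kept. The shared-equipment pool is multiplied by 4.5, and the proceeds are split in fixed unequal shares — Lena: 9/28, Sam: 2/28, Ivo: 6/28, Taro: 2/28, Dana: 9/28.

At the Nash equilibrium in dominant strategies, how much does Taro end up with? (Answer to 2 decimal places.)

A player with share s gets back 4.5·s per unit contributed, so full contribution is dominant for anyone with s > 1/4.5 = 0.2222 and zero contribution is dominant for anyone below.
The shares above 0.2222 belong to Lena and Dana, contributing 52 each; the remaining 3 contribute 0. Total contributed: 104.
Taro keeps 52 and receives 4.5 × 104 × 2/28 = 33.43 from the shared-equipment pool, for a payoff of 85.43.

85.43 hours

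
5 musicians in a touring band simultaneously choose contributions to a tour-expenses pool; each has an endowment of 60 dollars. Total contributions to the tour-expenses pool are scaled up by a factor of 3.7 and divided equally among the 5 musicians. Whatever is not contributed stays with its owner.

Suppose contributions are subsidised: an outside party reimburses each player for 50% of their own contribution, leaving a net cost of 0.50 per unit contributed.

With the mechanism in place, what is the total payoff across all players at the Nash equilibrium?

1260.00 dollars

The effective private return per unit is now (3.7/5) / 0.50 = 1.4800 > 1, so every player's dominant strategy flips to full contribution.
At the Nash equilibrium everyone contributes 60. Group total payoff = 5 × (60 × 0.50 + 3.7 × 60) = 1260.00.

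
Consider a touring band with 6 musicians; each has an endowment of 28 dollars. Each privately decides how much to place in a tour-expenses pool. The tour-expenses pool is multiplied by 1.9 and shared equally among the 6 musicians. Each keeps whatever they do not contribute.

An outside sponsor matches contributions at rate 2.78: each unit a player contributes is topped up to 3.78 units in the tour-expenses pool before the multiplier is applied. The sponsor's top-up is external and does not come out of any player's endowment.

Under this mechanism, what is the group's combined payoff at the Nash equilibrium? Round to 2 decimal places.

1206.58 dollars

Under the mechanism each unit contributed yields 1.9 × 3.78 / 6 = 1.1970 back to its contributor per unit of net cost, which exceeds 1, making full contribution the dominant choice for everyone.
At the Nash equilibrium everyone contributes 28. Group total payoff = 1.9 × 3.78 × 168 = 1206.58.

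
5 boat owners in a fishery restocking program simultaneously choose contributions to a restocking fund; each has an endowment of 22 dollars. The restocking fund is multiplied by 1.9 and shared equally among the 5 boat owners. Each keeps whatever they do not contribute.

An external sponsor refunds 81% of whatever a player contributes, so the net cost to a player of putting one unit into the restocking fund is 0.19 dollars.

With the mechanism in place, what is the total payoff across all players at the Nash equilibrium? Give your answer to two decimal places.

Under the mechanism each unit contributed yields (1.9/5) / 0.19 = 2.0000 back to its contributor per unit of net cost, which exceeds 1, making full contribution the dominant choice for everyone.
So the Nash equilibrium is full contribution by all 5; the group earns 5 × (22 × 0.81 + 1.9 × 22) = 298.10.

298.10 dollars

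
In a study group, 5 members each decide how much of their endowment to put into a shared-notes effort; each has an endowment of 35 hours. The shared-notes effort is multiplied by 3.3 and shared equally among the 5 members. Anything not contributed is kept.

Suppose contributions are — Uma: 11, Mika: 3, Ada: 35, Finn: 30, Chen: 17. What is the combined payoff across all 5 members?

395.80 hours

Total contributed: 11 + 3 + 35 + 30 + 17 = 96; total kept: 5 × 35 − 96 = 79.
The shared-notes effort pays out 3.3 × 96 = 316.80 in aggregate.
Group total = 79 + 316.80 = 395.80.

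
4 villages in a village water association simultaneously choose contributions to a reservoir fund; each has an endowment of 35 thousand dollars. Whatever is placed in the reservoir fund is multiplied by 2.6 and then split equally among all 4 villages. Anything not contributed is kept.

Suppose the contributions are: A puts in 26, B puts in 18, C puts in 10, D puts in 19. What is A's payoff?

56.45 thousand dollars

Total contributed: 26 + 18 + 10 + 19 = 73.
Each receives 2.6 × 73 / 4 = 47.45 from the reservoir fund.
A keeps 35 − 26 = 9, so A's payoff is 9 + 47.45 = 56.45.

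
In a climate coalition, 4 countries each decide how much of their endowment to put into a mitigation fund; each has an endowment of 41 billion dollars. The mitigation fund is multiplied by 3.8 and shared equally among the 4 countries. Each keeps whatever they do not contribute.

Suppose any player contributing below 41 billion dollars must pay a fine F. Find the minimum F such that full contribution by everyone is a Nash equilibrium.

2.05 billion dollars

Given the others contribute fully, the best deviation is to contribute 0 (any partial contribution still incurs the fine and gives up units whose private return 0.9500 is below 1).
Deviating from 41 to 0 saves 41 billion dollars but forfeits the deviator's share of the drop in the mitigation fund: 3.8/4 × 41 = 38.95.
So the deviation gain is 41 − 38.95 = 2.05, and the fine must be at least 2.05 billion dollars to wipe it out.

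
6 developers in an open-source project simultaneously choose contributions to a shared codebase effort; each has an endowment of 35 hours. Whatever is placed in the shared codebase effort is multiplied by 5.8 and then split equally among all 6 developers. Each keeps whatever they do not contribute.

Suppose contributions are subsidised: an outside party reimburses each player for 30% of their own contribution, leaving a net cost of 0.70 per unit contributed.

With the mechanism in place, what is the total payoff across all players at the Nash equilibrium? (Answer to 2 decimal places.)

With the mechanism, a contributed unit returns (5.8/6) / 0.70 = 1.3810 per unit of net cost to the contributor — now above 1 — so contributing fully is weakly dominant for every player.
At the Nash equilibrium everyone contributes 35. Group total payoff = 6 × (35 × 0.30 + 5.8 × 35) = 1281.00.

1281.00 hours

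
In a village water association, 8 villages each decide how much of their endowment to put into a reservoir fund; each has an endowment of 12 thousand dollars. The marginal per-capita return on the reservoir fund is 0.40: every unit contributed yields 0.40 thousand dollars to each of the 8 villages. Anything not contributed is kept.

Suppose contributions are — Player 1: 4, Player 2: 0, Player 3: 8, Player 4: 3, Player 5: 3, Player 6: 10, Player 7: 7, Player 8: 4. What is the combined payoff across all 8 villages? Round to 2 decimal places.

Total contributed: 4 + 0 + 8 + 3 + 3 + 10 + 7 + 4 = 39; total kept: 8 × 12 − 39 = 57.
The reservoir fund pays out 0.40 × 8 × 39 = 124.80 in aggregate.
Group total = 57 + 124.80 = 181.80.

181.80 thousand dollars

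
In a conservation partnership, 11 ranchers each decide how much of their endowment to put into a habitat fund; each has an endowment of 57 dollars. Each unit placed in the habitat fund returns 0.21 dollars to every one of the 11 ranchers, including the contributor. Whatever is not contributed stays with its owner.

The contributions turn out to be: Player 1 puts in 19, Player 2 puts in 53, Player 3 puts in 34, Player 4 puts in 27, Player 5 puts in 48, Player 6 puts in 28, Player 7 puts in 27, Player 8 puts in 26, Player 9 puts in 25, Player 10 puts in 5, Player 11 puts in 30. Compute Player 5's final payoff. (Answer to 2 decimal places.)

76.62 dollars

Total contributed: 19 + 53 + 34 + 27 + 48 + 28 + 27 + 26 + 25 + 5 + 30 = 322.
Each receives 0.21 × 322 = 67.62 from the habitat fund.
Player 5 keeps 57 − 48 = 9, so Player 5's payoff is 9 + 67.62 = 76.62.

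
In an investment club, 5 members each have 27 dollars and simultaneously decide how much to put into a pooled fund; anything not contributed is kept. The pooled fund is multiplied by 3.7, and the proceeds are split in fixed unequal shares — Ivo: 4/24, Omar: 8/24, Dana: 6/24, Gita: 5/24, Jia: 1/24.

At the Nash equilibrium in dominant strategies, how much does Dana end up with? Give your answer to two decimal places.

For player j, contributing a unit is worthwhile iff 3.7 × (j's share) ≥ 1, i.e. iff j's share is at least 0.2703.
Omar alone (share 8/24) is above the threshold, contributing 27; the remaining 4 contribute 0. Total contributed: 27.
Dana keeps 27 and receives 3.7 × 27 × 6/24 = 24.98 from the pooled fund, for a payoff of 51.98.

51.98 dollars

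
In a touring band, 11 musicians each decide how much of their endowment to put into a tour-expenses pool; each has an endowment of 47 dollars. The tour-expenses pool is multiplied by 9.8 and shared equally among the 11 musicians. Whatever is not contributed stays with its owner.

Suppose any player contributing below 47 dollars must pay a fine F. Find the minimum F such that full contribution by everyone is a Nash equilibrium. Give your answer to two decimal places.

5.13 dollars

Given the others contribute fully, the best deviation is to contribute 0 (any partial contribution still incurs the fine and gives up units whose private return 0.8909 is below 1).
Deviating from 47 to 0 saves 47 dollars but forfeits the deviator's share of the drop in the tour-expenses pool: 9.8/11 × 47 = 41.87.
So the deviation gain is 47 − 41.87 = 5.13, and the fine must be at least 5.13 dollars to wipe it out.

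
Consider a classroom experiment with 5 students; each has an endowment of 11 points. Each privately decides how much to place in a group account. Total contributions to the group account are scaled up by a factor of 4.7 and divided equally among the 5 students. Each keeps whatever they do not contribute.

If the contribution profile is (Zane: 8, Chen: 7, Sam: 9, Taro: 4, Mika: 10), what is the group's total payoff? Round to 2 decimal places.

195.60 points

Total contributed: 8 + 7 + 9 + 4 + 10 = 38; total kept: 5 × 11 − 38 = 17.
The group account pays out 4.7 × 38 = 178.60 in aggregate.
Group total = 17 + 178.60 = 195.60.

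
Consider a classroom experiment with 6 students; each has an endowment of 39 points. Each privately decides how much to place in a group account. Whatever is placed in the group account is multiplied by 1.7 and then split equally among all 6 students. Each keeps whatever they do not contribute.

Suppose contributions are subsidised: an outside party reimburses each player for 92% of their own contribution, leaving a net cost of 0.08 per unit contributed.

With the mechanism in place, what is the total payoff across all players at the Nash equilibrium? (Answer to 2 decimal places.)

613.08 points

The effective private return per unit is now (1.7/6) / 0.08 = 3.5417 > 1, so every player's dominant strategy flips to full contribution.
So the Nash equilibrium is full contribution by all 6; the group earns 6 × (39 × 0.92 + 1.7 × 39) = 613.08.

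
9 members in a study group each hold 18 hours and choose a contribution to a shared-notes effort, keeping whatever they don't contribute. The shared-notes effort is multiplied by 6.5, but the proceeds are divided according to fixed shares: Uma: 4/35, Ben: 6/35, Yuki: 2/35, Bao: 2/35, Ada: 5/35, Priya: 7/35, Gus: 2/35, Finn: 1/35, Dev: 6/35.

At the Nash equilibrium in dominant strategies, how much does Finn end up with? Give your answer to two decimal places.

Each unit j contributes comes back to j as 6.5 × (j's share), so j prefers to contribute only if that share exceeds 1/6.5 = 0.1538; otherwise keeping the unit dominates.
The shares above 0.1538 belong to Ben, Priya and Dev, contributing 18 each; the remaining 6 contribute 0. Total contributed: 54.
Finn keeps 18 and receives 6.5 × 54 × 1/35 = 10.03 from the shared-notes effort, for a payoff of 28.03.

28.03 hours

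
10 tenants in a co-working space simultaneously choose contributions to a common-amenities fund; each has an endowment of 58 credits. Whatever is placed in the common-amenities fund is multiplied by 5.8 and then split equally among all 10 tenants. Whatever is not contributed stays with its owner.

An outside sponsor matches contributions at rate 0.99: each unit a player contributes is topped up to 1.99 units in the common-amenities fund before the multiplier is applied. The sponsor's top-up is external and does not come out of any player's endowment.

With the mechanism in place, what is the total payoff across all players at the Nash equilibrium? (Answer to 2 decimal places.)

Under the mechanism each unit contributed yields 5.8 × 1.99 / 10 = 1.1542 back to its contributor per unit of net cost, which exceeds 1, making full contribution the dominant choice for everyone.
So the Nash equilibrium is full contribution by all 10; the group earns 5.8 × 1.99 × 580 = 6694.36.

6694.36 credits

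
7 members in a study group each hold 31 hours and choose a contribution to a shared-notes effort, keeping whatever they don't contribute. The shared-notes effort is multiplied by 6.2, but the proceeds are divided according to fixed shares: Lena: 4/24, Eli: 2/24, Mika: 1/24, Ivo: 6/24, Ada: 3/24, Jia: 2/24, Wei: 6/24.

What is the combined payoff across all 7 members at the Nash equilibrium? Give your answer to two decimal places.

For player j, contributing a unit is worthwhile iff 6.2 × (j's share) ≥ 1, i.e. iff j's share is at least 0.1613.
The shares above 0.1613 belong to Lena, Ivo and Wei, contributing 31 each; the remaining 4 contribute 0. Total contributed: 93.
The shared-notes effort pays out 6.2 × 93 = 576.60 in total (split across the unequal shares, but the aggregate is all that matters for the group sum).
The 4 free-riders keep 31 each, adding 124. Group total = 124 + 576.60 = 700.60.

700.60 hours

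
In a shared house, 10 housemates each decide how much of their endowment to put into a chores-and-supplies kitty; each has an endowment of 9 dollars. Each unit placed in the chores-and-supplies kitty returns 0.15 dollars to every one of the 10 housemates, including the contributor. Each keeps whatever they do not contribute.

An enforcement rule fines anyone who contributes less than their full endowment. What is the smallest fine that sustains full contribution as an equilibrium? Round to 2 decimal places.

7.65 dollars

Given the others contribute fully, the best deviation is to contribute 0 (any partial contribution still incurs the fine and gives up units whose private return 0.15 is below 1).
Deviating from 9 to 0 saves 9 dollars but forfeits the deviator's share of the drop in the chores-and-supplies kitty: 0.15 × 9 = 1.35.
So the deviation gain is 9 − 1.35 = 7.65, and the fine must be at least 7.65 dollars to wipe it out.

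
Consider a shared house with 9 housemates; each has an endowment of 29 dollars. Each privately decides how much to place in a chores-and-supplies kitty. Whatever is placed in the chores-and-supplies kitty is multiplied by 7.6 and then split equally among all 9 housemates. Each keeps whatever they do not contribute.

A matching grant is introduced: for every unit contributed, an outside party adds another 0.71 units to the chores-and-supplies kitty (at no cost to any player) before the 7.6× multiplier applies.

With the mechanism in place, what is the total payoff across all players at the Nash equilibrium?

The effective private return per unit is now 7.6 × 1.71 / 9 = 1.4440 > 1, so every player's dominant strategy flips to full contribution.
At the Nash equilibrium everyone contributes 29. Group total payoff = 7.6 × 1.71 × 261 = 3391.96.

3391.96 dollars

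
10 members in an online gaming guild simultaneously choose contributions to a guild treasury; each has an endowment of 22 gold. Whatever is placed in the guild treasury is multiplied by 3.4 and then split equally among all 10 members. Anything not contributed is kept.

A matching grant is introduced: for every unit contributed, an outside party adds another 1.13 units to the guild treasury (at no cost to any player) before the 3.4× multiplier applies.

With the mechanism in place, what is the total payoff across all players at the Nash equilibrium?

220.00 gold

With the mechanism, a contributed unit returns 3.4 × 2.13 / 10 = 0.7242 per unit of net cost — still below 1 — so contributing 0 remains dominant for every player.
Everyone keeps their endowment and the group total is 10 × 22 = 220.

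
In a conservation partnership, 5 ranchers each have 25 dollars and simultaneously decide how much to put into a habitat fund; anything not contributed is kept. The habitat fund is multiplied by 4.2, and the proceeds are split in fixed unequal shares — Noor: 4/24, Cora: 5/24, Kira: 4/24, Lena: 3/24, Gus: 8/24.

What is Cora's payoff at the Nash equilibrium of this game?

Each unit j contributes comes back to j as 4.2 × (j's share), so j prefers to contribute only if that share exceeds 1/4.2 = 0.2381; otherwise keeping the unit dominates.
Gus alone (share 8/24) is above the threshold, contributing 25; the remaining 4 contribute 0. Total contributed: 25.
Cora keeps 25 and receives 4.2 × 25 × 5/24 = 21.88 from the habitat fund, for a payoff of 46.88.

46.88 dollars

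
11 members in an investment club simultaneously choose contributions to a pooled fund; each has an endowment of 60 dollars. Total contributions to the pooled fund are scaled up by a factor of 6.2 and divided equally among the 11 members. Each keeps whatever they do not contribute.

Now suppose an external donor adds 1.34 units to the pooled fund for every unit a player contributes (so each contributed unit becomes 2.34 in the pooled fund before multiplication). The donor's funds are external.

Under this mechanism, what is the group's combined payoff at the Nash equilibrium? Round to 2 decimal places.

9575.28 dollars

With the mechanism, a contributed unit returns 6.2 × 2.34 / 11 = 1.3189 per unit of net cost to the contributor — now above 1 — so contributing fully is weakly dominant for every player.
So the Nash equilibrium is full contribution by all 11; the group earns 6.2 × 2.34 × 660 = 9575.28.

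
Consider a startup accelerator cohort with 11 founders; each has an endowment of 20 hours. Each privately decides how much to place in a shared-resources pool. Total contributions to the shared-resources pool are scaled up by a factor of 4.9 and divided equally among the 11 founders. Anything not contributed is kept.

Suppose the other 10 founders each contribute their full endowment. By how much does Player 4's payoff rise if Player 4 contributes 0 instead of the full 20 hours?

Switching from a contribution of 20 to 0 lets Player 4 keep an extra 20 hours, but lowers the shared-resources pool by 20, which costs Player 4 their own share of that drop: 4.9/11 × 20 = 8.91.
Net gain = 20 − 8.91 = 11.09. The private return per contributed unit (0.4455) is below 1, so free-riding is indeed the best response regardless of what the others do.

11.09 hours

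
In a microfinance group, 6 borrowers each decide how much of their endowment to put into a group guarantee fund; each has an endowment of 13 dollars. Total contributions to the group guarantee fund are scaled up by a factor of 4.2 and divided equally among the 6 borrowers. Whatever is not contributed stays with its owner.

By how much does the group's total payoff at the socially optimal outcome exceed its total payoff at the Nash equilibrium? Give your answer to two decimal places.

Each contributed unit returns 4.2/6 = 0.7000 to its contributor — below 1 — so contributing 0 is dominant for every player. At the Nash equilibrium everyone keeps their 13, and the group total is 6 × 13 = 78.
Each contributed unit returns 4.200 to the group as a whole (0.7000 to each of 6 players), which exceeds 1, so the social optimum is full contribution: group total = 4.200 × 78 = 327.60.
Efficiency loss = 327.60 − 78 = 249.60.

249.60 dollars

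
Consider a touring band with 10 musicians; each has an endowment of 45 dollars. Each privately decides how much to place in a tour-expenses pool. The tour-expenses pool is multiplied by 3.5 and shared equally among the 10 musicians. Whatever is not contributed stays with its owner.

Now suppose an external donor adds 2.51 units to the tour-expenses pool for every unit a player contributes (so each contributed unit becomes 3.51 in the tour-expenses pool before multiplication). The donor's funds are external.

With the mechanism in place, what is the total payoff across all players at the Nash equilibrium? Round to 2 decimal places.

With the mechanism, a contributed unit returns 3.5 × 3.51 / 10 = 1.2285 per unit of net cost to the contributor — now above 1 — so contributing fully is weakly dominant for every player.
So the Nash equilibrium is full contribution by all 10; the group earns 3.5 × 3.51 × 450 = 5528.25.

5528.25 dollars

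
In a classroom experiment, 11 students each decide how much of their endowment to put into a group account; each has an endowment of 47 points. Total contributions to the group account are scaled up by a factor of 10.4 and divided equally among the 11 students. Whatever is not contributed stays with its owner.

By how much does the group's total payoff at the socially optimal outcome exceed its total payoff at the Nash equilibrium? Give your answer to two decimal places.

4859.80 points

Each contributed unit returns 10.4/11 = 0.9455 to its contributor — below 1 — so contributing 0 is dominant for every player. At the Nash equilibrium everyone keeps their 47, and the group total is 11 × 47 = 517.
Each contributed unit returns 10.400 to the group as a whole (0.9455 to each of 11 players), which exceeds 1, so the social optimum is full contribution: group total = 10.400 × 517 = 5376.80.
Efficiency loss = 5376.80 − 517 = 4859.80.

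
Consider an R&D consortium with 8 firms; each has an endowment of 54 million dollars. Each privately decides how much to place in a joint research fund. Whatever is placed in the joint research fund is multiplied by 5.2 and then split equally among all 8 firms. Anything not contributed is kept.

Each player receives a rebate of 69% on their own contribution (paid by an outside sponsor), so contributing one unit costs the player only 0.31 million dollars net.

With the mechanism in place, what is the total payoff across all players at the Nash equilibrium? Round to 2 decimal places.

The effective private return per unit is now (5.2/8) / 0.31 = 2.0968 > 1, so every player's dominant strategy flips to full contribution.
So the Nash equilibrium is full contribution by all 8; the group earns 8 × (54 × 0.69 + 5.2 × 54) = 2544.48.

2544.48 million dollars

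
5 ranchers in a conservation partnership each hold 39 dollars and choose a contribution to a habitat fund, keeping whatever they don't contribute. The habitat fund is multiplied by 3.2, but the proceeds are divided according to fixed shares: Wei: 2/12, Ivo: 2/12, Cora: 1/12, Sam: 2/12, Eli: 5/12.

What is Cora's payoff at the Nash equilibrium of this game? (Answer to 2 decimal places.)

Player j's private return per contributed unit is 3.2 × (j's share). Contributing is weakly dominant for j when that share is at least 1/3.2 = 0.3125, and contributing 0 is dominant otherwise.
The only share above 0.3125 is Eli's 5/12, contributing 39; the remaining 4 contribute 0. Total contributed: 39.
Cora keeps 39 and receives 3.2 × 39 × 1/12 = 10.40 from the habitat fund, for a payoff of 49.40.

49.40 dollars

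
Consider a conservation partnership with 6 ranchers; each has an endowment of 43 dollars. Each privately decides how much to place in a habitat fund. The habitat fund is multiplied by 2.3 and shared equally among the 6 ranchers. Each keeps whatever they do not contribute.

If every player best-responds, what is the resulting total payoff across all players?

Each contributed unit returns 2.3/6 = 0.3833 to its contributor — below 1 — so contributing 0 is dominant for every player. At the Nash equilibrium everyone keeps their 43, and the group total is 6 × 43 = 258.

258.00 dollars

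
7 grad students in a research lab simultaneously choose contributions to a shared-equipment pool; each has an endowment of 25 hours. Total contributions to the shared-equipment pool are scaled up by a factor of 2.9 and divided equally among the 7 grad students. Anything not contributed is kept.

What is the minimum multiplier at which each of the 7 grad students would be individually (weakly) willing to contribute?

A contributed unit returns (multiplier)/7 to its contributor.
This reaches 1 exactly when the multiplier is 7.

7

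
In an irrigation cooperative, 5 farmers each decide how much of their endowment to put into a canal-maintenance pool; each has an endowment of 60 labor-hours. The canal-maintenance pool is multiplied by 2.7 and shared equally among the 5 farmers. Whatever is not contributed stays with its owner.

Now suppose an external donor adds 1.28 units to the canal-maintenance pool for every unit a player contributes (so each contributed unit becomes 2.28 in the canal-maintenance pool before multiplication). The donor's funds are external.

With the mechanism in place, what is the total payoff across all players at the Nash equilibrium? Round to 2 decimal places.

With the mechanism, a contributed unit returns 2.7 × 2.28 / 5 = 1.2312 per unit of net cost to the contributor — now above 1 — so contributing fully is weakly dominant for every player.
So the Nash equilibrium is full contribution by all 5; the group earns 2.7 × 2.28 × 300 = 1846.80.

1846.80 labor-hours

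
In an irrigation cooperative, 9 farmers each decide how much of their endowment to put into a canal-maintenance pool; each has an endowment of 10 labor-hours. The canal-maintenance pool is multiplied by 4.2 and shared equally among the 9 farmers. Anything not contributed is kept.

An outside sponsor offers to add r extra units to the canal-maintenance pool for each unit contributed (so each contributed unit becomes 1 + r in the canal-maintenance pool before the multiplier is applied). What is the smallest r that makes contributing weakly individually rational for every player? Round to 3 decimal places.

With matching at rate r, one contributed unit becomes (1 + r) in the canal-maintenance pool and returns 4.2 × (1 + r) / 9 to the contributor.
Setting this equal to 1: 1 + r = 9/4.2 = 2.1429.
So the minimum matching rate is r = 2.1429 − 1 = 1.143.

1.143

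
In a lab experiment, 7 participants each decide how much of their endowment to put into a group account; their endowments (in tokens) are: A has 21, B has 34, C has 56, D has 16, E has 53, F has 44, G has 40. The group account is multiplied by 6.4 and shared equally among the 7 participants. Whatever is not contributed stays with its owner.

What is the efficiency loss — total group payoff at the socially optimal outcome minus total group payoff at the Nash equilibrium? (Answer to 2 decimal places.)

The private return per contributed unit is 6.4/7 = 0.9143 < 1 for every player regardless of endowment, so the Nash equilibrium is zero contribution and the group total is Σ E_j = 21 + 34 + 56 + 16 + 53 + 44 + 40 = 264.
Each contributed unit returns 6.400 to the group, so the social optimum is full contribution by everyone: group total = 6.400 × 264 = 1689.60.
Efficiency loss = (6.400 − 1) × 264 = 1425.60.

1425.60 tokens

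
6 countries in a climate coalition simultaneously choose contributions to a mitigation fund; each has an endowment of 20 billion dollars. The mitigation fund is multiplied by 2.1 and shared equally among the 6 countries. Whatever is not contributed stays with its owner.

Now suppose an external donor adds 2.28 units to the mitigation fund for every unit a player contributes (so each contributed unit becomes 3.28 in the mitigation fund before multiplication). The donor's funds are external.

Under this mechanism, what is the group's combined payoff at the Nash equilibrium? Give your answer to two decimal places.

826.56 billion dollars

The effective private return per unit is now 2.1 × 3.28 / 6 = 1.1480 > 1, so every player's dominant strategy flips to full contribution.
So the Nash equilibrium is full contribution by all 6; the group earns 2.1 × 3.28 × 120 = 826.56.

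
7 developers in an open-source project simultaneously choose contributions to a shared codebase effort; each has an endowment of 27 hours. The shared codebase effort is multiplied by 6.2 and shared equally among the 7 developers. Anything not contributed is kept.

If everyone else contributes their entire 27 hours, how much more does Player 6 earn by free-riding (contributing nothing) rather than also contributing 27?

3.09 hours

Switching from a contribution of 27 to 0 lets Player 6 keep an extra 27 hours, but lowers the shared codebase effort by 27, which costs Player 6 their own share of that drop: 6.2/7 × 27 = 23.91.
Net gain = 27 − 23.91 = 3.09. The private return per contributed unit (0.8857) is below 1, so free-riding is indeed the best response regardless of what the others do.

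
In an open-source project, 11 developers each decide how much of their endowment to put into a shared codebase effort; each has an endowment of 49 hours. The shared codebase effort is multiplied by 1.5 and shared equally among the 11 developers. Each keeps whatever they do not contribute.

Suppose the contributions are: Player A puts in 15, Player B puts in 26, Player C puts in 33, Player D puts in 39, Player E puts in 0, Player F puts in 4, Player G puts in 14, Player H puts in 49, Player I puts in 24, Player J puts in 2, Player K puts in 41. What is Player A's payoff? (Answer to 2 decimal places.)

67.68 hours

Total contributed: 15 + 26 + 33 + 39 + 0 + 4 + 14 + 49 + 24 + 2 + 41 = 247.
Each receives 1.5 × 247 / 11 = 33.68 from the shared codebase effort.
Player A keeps 49 − 15 = 34, so Player A's payoff is 34 + 33.68 = 67.68.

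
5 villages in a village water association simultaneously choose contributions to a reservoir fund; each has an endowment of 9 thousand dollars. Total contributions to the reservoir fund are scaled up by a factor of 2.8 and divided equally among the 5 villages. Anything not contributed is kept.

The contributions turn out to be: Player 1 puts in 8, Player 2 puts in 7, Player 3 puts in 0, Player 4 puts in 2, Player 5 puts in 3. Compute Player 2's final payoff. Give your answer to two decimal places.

13.20 thousand dollars

Total contributed: 8 + 7 + 0 + 2 + 3 = 20.
Each receives 2.8 × 20 / 5 = 11.20 from the reservoir fund.
Player 2 keeps 9 − 7 = 2, so Player 2's payoff is 2 + 11.20 = 13.20.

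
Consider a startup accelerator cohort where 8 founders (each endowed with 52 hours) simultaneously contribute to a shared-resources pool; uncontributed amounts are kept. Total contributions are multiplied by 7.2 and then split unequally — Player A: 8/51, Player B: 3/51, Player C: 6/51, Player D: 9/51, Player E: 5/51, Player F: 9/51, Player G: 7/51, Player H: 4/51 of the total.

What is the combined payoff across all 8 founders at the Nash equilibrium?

1383.20 hours

For player j, contributing a unit is worthwhile iff 7.2 × (j's share) ≥ 1, i.e. iff j's share is at least 0.1389.
Player A, Player D and Player F are above the threshold, contributing 52 each; the remaining 5 contribute 0. Total contributed: 156.
The shared-resources pool pays out 7.2 × 156 = 1123.20 in total (split across the unequal shares, but the aggregate is all that matters for the group sum).
The 5 free-riders keep 52 each, adding 260. Group total = 260 + 1123.20 = 1383.20.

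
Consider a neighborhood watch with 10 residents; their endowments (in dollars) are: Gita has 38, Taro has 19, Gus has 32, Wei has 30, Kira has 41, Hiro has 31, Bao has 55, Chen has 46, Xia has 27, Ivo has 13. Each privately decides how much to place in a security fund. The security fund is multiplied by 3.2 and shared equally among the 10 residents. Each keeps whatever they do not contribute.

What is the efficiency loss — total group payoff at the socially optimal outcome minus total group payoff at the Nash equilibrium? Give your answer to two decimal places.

The private return per contributed unit is 3.2/10 = 0.3200 < 1 for every player regardless of endowment, so the Nash equilibrium is zero contribution and the group total is Σ E_j = 38 + 19 + 32 + 30 + 41 + 31 + 55 + 46 + 27 + 13 = 332.
Each contributed unit returns 3.200 to the group, so the social optimum is full contribution by everyone: group total = 3.200 × 332 = 1062.40.
Efficiency loss = (3.200 − 1) × 332 = 730.40.

730.40 dollars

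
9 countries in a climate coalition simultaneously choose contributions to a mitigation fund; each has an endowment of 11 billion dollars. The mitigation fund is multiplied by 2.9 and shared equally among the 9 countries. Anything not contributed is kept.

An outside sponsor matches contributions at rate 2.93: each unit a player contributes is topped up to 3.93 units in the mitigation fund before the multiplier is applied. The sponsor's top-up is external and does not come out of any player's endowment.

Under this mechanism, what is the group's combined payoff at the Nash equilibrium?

1128.30 billion dollars

Under the mechanism each unit contributed yields 2.9 × 3.93 / 9 = 1.2663 back to its contributor per unit of net cost, which exceeds 1, making full contribution the dominant choice for everyone.
So the Nash equilibrium is full contribution by all 9; the group earns 2.9 × 3.93 × 99 = 1128.30.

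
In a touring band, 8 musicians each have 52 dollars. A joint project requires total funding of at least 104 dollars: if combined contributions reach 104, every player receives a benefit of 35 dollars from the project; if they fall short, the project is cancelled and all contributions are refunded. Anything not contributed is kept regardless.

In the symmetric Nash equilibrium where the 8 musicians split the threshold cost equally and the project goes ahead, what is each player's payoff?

74 dollars

Equal share of the threshold: 104/8 = 13.
At this profile no one gains by cutting their contribution: any cut drops the total below 104, the project is cancelled, contributions are refunded, and the deviator ends with 52, which is less than 52 − 13 + 35 = 74. Contributing more than 13 just wastes the excess. So contributing exactly 13 is a best response.
Each player's payoff: 52 − 13 + 35 = 74.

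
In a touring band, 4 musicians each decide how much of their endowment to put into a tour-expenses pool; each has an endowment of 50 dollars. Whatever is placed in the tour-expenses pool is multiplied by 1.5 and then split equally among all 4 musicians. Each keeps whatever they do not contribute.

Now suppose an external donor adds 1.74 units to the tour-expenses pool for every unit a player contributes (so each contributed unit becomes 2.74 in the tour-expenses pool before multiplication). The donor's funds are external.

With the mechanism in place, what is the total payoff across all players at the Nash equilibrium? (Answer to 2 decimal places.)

822.00 dollars

Under the mechanism each unit contributed yields 1.5 × 2.74 / 4 = 1.0275 back to its contributor per unit of net cost, which exceeds 1, making full contribution the dominant choice for everyone.
So the Nash equilibrium is full contribution by all 4; the group earns 1.5 × 2.74 × 200 = 822.00.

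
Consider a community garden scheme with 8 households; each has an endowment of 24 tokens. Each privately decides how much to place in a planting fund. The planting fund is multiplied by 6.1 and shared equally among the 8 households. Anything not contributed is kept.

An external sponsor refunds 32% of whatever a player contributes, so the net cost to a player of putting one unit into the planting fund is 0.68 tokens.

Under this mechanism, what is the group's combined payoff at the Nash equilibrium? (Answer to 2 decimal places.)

Under the mechanism each unit contributed yields (6.1/8) / 0.68 = 1.1213 back to its contributor per unit of net cost, which exceeds 1, making full contribution the dominant choice for everyone.
So the Nash equilibrium is full contribution by all 8; the group earns 8 × (24 × 0.32 + 6.1 × 24) = 1232.64.

1232.64 tokens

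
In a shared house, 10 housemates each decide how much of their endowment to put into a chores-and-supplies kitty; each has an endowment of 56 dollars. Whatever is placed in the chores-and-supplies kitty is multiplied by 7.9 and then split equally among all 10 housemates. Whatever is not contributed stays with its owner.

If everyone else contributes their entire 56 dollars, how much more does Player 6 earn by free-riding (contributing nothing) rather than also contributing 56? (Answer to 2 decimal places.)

Switching from a contribution of 56 to 0 lets Player 6 keep an extra 56 dollars, but lowers the chores-and-supplies kitty by 56, which costs Player 6 their own share of that drop: 7.9/10 × 56 = 44.24.
Net gain = 56 − 44.24 = 11.76. The private return per contributed unit (0.7900) is below 1, so free-riding is indeed the best response regardless of what the others do.

11.76 dollars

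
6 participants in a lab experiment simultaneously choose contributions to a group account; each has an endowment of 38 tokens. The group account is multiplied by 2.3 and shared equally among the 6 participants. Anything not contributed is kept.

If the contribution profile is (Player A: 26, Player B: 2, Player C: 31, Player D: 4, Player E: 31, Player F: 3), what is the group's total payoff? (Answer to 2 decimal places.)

354.10 tokens

Total contributed: 26 + 2 + 31 + 4 + 31 + 3 = 97; total kept: 6 × 38 − 97 = 131.
The group account pays out 2.3 × 97 = 223.10 in aggregate.
Group total = 131 + 223.10 = 354.10.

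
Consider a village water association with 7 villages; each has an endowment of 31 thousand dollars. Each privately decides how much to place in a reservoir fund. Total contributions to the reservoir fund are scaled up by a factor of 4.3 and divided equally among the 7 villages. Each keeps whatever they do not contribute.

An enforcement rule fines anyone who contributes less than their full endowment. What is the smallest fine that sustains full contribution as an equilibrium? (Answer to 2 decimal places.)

11.96 thousand dollars

Given the others contribute fully, the best deviation is to contribute 0 (any partial contribution still incurs the fine and gives up units whose private return 0.6143 is below 1).
Deviating from 31 to 0 saves 31 thousand dollars but forfeits the deviator's share of the drop in the reservoir fund: 4.3/7 × 31 = 19.04.
So the deviation gain is 31 − 19.04 = 11.96, and the fine must be at least 11.96 thousand dollars to wipe it out.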